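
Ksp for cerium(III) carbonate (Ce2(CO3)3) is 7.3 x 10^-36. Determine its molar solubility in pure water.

3.7 × 10^-8 M

Ce2(CO3)3(s) <=> 2 Ce^3+ + 3 CO3^2-
Ksp = [Ce^3+]^2[CO3^2-]^3
With molar solubility s: [Ce^3+] = 2s, [CO3^2-] = 3s.
Ksp = (2s)^2(3s)^3 = 108s^5
s = (7.3 x 10^-36 / 108)^(1/5) = 3.7 × 10^-8 M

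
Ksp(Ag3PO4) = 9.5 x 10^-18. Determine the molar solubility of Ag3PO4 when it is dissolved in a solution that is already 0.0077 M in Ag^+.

2.1 × 10^-11 M

Ag3PO4(s) <=> 3 Ag^+(aq) + PO4^3-(aq)
Ksp = [Ag^+]^3[PO4^3-]
Let s be the molar solubility in this solution. [Ag^+] = 0.0077 + 3s ≈ 0.0077, [PO4^3-] = s (since the Ag^+ already present dominates).
Ksp ≈ (0.0077)^3 × s
s = 2.1 × 10^-11 M
Check: 3s = 6.2 × 10^-11 ≪ 0.0077, so the approximation is valid.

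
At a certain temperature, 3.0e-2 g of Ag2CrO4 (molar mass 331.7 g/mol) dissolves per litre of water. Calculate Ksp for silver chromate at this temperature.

Molar solubility s = (3.0 x 10^-2 g/L) / (331.7 g/mol) = 9.04 x 10^-5 M.
Ag2CrO4(s) ⇌ 2 Ag^+(aq) + CrO4^2-(aq)
For each mole of Ag2CrO4 that dissolves: [Ag^+] = 2s, [CrO4^2-] = s.
Ksp = [Ag^+]^2[CrO4^2-]
Ksp = (2s)^2s = 4s^3
Ksp = 4 × (9.04 × 10^-5)^3 = 3.0 × 10^-12

Ksp = 3.0e-12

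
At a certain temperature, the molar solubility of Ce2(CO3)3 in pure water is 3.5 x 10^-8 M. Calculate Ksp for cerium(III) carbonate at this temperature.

Ksp ≈ 5.7 x 10^-36

Ce2(CO3)3(s) <=> 2 Ce^3+ + 3 CO3^2-
For each mole of Ce2(CO3)3 that dissolves: [Ce^3+] = 2s, [CO3^2-] = 3s.
Ksp = [Ce^3+]^2[CO3^2-]^3
Ksp = (2s)^2(3s)^3 = 108s^5
With s = 3.5 × 10^-8: Ksp = 5.7 x 10^-36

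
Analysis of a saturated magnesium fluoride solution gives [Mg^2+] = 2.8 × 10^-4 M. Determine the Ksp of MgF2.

Ksp ≈ 8.8e-11

MgF2(s) ⇌ Mg^2+ + 2 F^-
Stoichiometry gives [F^-] = (2/1)[Mg^2+] = 5.60 x 10^-4 M.
Ksp = [Mg^2+][F^-]^2
Ksp = 2.8 x 10^-4 × (5.60 x 10^-4)^2 = 8.8 × 10^-11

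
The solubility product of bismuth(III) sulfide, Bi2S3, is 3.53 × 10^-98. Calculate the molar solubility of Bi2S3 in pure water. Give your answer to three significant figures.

1.27 × 10^-20 M

Bi2S3(s) ⇌ 2 Bi^3+ + 3 S^2-
Ksp = [Bi^3+]^2[S^2-]^3
With molar solubility s: [Bi^3+] = 2s, [S^2-] = 3s.
Substituting: Ksp = (2s)^2(3s)^3 = 108s^5
s^5 = 3.53 × 10^-98 / 108, so s = 1.27 × 10^-20 M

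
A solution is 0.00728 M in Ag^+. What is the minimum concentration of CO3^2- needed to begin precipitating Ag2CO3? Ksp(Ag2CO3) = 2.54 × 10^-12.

4.79e-8 M

Ag2CO3(s) <=> 2 Ag^+(aq) + CO3^2-(aq)
Ksp = [Ag^+]^2[CO3^2-]
Precipitation begins when Q = Ksp. With [Ag^+] = 0.00728 M:
2.54 × 10^-12 = (0.00728)^2 × [CO3^2-]
[CO3^2-] = (2.54 × 10^-12 / 5.300 x 10^-5) = 4.79 × 10^-8 M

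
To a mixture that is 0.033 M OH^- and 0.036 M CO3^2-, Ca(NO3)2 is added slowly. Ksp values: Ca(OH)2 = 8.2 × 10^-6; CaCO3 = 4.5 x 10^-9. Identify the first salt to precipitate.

CaCO3

Precipitation of each salt starts when its ion product equals its Ksp.
For Ca(OH)2: 8.2 × 10^-6 = (0.033)^2 × [Ca^2+]  ⇒  [Ca^2+] = 7.5 x 10^-3 M.
For CaCO3: 4.5 x 10^-9 = 0.036 × [Ca^2+]  ⇒  [Ca^2+] = 1.3 x 10^-7 M.
The salt with the lower threshold [Ca^2+] precipitates first: CaCO3.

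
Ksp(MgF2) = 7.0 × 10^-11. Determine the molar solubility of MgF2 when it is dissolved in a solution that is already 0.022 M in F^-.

s = 1.4 × 10^-7 M

MgF2(s) <=> Mg^2+ + 2 F^-
Ksp = [Mg^2+][F^-]^2
Let s = moles of MgF2 that dissolve per litre. [Mg^2+] = s, [F^-] = 0.022 + 2s ≈ 0.022 (common-ion effect: F^- is already 0.022 M).
Ksp ≈ s × (0.022)^2
s = 1.4 × 10^-7 M
Check: 2s = 2.9 x 10^-7 ≪ 0.022, so the approximation is valid.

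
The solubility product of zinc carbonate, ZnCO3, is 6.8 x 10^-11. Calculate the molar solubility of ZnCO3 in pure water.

ZnCO3(s) ⇌ Zn^2+(aq) + CO3^2-(aq)
Ksp = [Zn^2+][CO3^2-]
With molar solubility s: [Zn^2+] = s, [CO3^2-] = s.
Ksp = s^2
s = √(6.8 x 10^-11) = 8.2 × 10^-6 M

s ≈ 8.2 × 10^-6 M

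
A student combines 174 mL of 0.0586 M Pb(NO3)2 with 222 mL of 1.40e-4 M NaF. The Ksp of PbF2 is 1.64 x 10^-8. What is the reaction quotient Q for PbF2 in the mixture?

Total volume = 174 + 222 = 396 mL.
[Pb^2+] = 5.86 x 10^-2 × (174/396) = 2.575 × 10^-2 M
[F^-] = 1.40 × 10^-4 × (222/396) = 7.848 x 10^-5 M
PbF2(s) ⇌ Pb^2+(aq) + 2 F^-(aq), so Q = [Pb^2+][F^-]^2
Q = (2.575 × 10^-2)(7.848 × 10^-5)^2 = 1.59 x 10^-10
Q < Ksp, so no precipitate of PbF2 forms.

Q ≈ 1.59e-10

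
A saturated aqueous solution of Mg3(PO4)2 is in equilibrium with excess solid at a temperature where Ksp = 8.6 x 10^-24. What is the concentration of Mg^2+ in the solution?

Mg3(PO4)2(s) ⇌ 3 Mg^2+ + 2 PO4^3-
Ksp = [Mg^2+]^3[PO4^3-]^2
Let s = molar solubility. Then [Mg^2+] = 3s and [PO4^3-] = 2s.
Substituting: Ksp = (3s)^3(2s)^2 = 108s^5
Solving, s = (8.6 x 10^-24/108)^(1/5) = 9.55 × 10^-6 M
[Mg^2+] = 3s = 2.9 × 10^-5 M

[Mg^2+] = 2.9 × 10^-5 M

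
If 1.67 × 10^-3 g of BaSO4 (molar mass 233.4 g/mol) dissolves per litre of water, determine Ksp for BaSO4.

5.12 × 10^-11

Molar solubility s = (1.67 × 10^-3 g/L) / (233.4 g/mol) = 7.155 × 10^-6 M.
BaSO4(s) ⇌ Ba^2+(aq) + SO4^2-(aq)
For each mole of BaSO4 that dissolves: [Ba^2+] = s, [SO4^2-] = s.
Ksp = [Ba^2+][SO4^2-]
Ksp = s^2
Ksp = (7.155 x 10^-6)^2 = 5.12 × 10^-11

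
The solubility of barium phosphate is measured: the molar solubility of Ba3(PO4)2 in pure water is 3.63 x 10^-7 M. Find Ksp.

Ba3(PO4)2(s) <=> 3 Ba^2+ + 2 PO4^3-
Let s = molar solubility. Then [Ba^2+] = 3s and [PO4^3-] = 2s.
Ksp = [Ba^2+]^3[PO4^3-]^2
Substituting: Ksp = (3s)^3(2s)^2 = 108s^5
With s = 3.63 × 10^-7: Ksp = 6.81 × 10^-31

6.81e-31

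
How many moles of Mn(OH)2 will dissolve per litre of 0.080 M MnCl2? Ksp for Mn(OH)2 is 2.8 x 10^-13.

9.4 × 10^-7 M

Mn(OH)2(s) ⇌ Mn^2+ + 2 OH^-
Ksp = [Mn^2+][OH^-]^2
Let s be the molar solubility in this solution. [Mn^2+] = 0.080 + s ≈ 0.080, [OH^-] = 2s (Ksp is small, so little additional dissolves).
Ksp ≈ 0.080 × (2s)^2
s = 9.4 × 10^-7 M
Check: s = 9.4 × 10^-7 ≪ 0.080, so the approximation is valid.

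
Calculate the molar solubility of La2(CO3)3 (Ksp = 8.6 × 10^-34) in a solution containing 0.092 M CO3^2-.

s = 5.3 × 10^-16 M

La2(CO3)3(s) ⇌ 2 La^3+ + 3 CO3^2-
Ksp = [La^3+]^2[CO3^2-]^3
Let s be the molar solubility in this solution. [La^3+] = 2s, [CO3^2-] = 0.092 + 3s ≈ 0.092 (Ksp is small, so little additional dissolves).
Ksp ≈ (2s)^2 × (0.092)^3
s = 5.3 × 10^-16 M
Check: 3s = 1.6 × 10^-15 ≪ 0.092, so the approximation is valid.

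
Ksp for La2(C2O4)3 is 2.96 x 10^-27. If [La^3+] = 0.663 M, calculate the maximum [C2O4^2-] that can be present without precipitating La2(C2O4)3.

1.89 × 10^-9 M

La2(C2O4)3(s) ⇌ 2 La^3+(aq) + 3 C2O4^2-(aq)
Ksp = [La^3+]^2[C2O4^2-]^3
Precipitation begins when Q = Ksp. With [La^3+] = 0.663 M:
2.96 x 10^-27 = (0.663)^2 × [C2O4^2-]^3
[C2O4^2-] = (2.96 x 10^-27 / 4.396 × 10^-1)^(1/3) = 1.89 × 10^-9 M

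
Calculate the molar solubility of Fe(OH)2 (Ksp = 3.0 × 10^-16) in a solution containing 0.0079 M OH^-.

s = 4.8e-12 M

Fe(OH)2(s) ⇌ Fe^2+(aq) + 2 OH^-(aq)
Ksp = [Fe^2+][OH^-]^2
Let s be the molar solubility in this solution. [Fe^2+] = s, [OH^-] = 0.0079 + 2s ≈ 0.0079 (since the OH^- already present dominates).
Ksp ≈ s × (0.0079)^2
s = 4.8 x 10^-12 M
Check: 2s = 9.6 × 10^-12 ≪ 0.0079, so the approximation is valid.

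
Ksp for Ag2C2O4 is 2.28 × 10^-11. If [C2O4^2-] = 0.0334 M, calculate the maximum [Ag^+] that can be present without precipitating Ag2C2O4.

[Ag^+] ≈ 2.61e-5 M

Ag2C2O4(s) ⇌ 2 Ag^+ + C2O4^2-
Ksp = [Ag^+]^2[C2O4^2-]
Precipitation begins when Q = Ksp. With [C2O4^2-] = 0.0334 M:
2.28 × 10^-11 = (0.0334) × [Ag^+]^2
[Ag^+] = (2.28 × 10^-11 / 3.34 × 10^-2)^(1/2) = 2.61 × 10^-5 M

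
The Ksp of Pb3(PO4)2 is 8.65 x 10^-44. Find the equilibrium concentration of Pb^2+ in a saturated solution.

Pb3(PO4)2(s) ⇌ 3 Pb^2+ + 2 PO4^3-
Ksp = [Pb^2+]^3[PO4^3-]^2
For each mole of Pb3(PO4)2 that dissolves: [Pb^2+] = 3s, [PO4^3-] = 2s.
Ksp = (3s)^3(2s)^2 = 108s^5
s = (8.65 x 10^-44 / 108)^(1/5) = 9.566 × 10^-10 M
[Pb^2+] = 3s = 2.87 × 10^-9 M

[Pb^2+] = 2.87 × 10^-9 M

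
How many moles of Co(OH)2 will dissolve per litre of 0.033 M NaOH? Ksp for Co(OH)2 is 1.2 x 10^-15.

s ≈ 1.1e-12 M

Co(OH)2(s) <=> Co^2+ + 2 OH^-
Ksp = [Co^2+][OH^-]^2
Let s be the molar solubility in this solution. [Co^2+] = s, [OH^-] = 0.033 + 2s ≈ 0.033 (since OH^- from NaOH dominates).
Ksp ≈ s × (0.033)^2
s = 1.1 × 10^-12 M
Check: 2s = 2.2 × 10^-12 ≪ 0.033, so the approximation is valid.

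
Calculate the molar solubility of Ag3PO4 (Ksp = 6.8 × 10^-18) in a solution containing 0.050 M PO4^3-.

s = 1.7 × 10^-6 M

Ag3PO4(s) <=> 3 Ag^+ + PO4^3-
Ksp = [Ag^+]^3[PO4^3-]
If s mol/L dissolves here, [Ag^+] = 3s, [PO4^3-] = 0.050 + s ≈ 0.050 (common-ion effect: PO4^3- is already 0.050 M).
Ksp ≈ (3s)^3 × 0.050
s = 1.7 × 10^-6 M
Check: s = 1.7 × 10^-6 ≪ 0.050, so the approximation is valid.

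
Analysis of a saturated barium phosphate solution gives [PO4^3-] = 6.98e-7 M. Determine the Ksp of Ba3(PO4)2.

Ba3(PO4)2(s) ⇌ 3 Ba^2+(aq) + 2 PO4^3-(aq)
Stoichiometry gives [Ba^2+] = (3/2)[PO4^3-] = 1.047 x 10^-6 M.
Ksp = [Ba^2+]^3[PO4^3-]^2
Ksp = (1.047 × 10^-6)^3 × (6.98 x 10^-7)^2 = 5.59 × 10^-31

Ksp = 5.59 × 10^-31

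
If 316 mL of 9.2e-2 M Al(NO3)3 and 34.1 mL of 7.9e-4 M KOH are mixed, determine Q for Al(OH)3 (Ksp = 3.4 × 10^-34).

Q ≈ 3.8 × 10^-14

Total volume = 316 + 34.1 = 350.1 mL.
[Al^3+] = 9.2 × 10^-2 × (316/350.1) = 8.30 × 10^-2 M
[OH^-] = 7.9 × 10^-4 × (34.1/350.1) = 7.69 x 10^-5 M
Al(OH)3(s) ⇌ Al^3+(aq) + 3 OH^-(aq), so Q = [Al^3+][OH^-]^3
Q = (8.30 × 10^-2)(7.69 × 10^-5)^3 = 3.8 × 10^-14
Q > Ksp, so Al(OH)3 will precipitate.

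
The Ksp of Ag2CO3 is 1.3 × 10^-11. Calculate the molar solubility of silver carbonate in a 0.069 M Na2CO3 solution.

6.9e-6 M

Ag2CO3(s) ⇌ 2 Ag^+ + CO3^2-
Ksp = [Ag^+]^2[CO3^2-]
Let s = moles of Ag2CO3 that dissolve per litre. [Ag^+] = 2s, [CO3^2-] = 0.069 + s ≈ 0.069 (common-ion effect: CO3^2- is already 0.069 M).
Ksp ≈ (2s)^2 × 0.069
s = 6.9 x 10^-6 M
Check: s = 6.9 × 10^-6 ≪ 0.069, so the approximation is valid.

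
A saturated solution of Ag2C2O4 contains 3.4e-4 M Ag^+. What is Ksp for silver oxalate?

Ksp ≈ 2.0 × 10^-11

Ag2C2O4(s) <=> 2 Ag^+ + C2O4^2-
Stoichiometry gives [C2O4^2-] = (1/2)[Ag^+] = 1.70 x 10^-4 M.
Ksp = [Ag^+]^2[C2O4^2-]
Ksp = (3.4 × 10^-4)^2 × 1.70 × 10^-4 = 2.0 × 10^-11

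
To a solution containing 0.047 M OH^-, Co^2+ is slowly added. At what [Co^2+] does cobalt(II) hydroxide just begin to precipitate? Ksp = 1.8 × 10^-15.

Co(OH)2(s) ⇌ Co^2+ + 2 OH^-
Ksp = [Co^2+][OH^-]^2
Precipitation begins when Q = Ksp. With [OH^-] = 0.047 M:
1.8 × 10^-15 = (0.047)^2 × [Co^2+]
[Co^2+] = (1.8 × 10^-15 / 2.21 × 10^-3) = 8.1 × 10^-13 M

8.1e-13 M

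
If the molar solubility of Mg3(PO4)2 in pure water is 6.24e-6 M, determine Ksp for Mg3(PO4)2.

Ksp ≈ 1.02 × 10^-24

Mg3(PO4)2(s) ⇌ 3 Mg^2+ + 2 PO4^3-
With molar solubility s: [Mg^2+] = 3s, [PO4^3-] = 2s.
Ksp = [Mg^2+]^3[PO4^3-]^2
Ksp = (3s)^3(2s)^2 = 108s^5
Ksp = 108 × (6.24 × 10^-6)^5 = 1.02 × 10^-24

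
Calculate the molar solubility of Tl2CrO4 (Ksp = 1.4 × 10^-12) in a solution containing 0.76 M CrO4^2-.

6.8 x 10^-7 M

Tl2CrO4(s) ⇌ 2 Tl^+(aq) + CrO4^2-(aq)
Ksp = [Tl^+]^2[CrO4^2-]
Let s be the molar solubility in this solution. [Tl^+] = 2s, [CrO4^2-] = 0.76 + s ≈ 0.76 (common-ion effect: CrO4^2- is already 0.76 M).
Ksp ≈ (2s)^2 × 0.76
s = 6.8 × 10^-7 M
Check: s = 6.8 × 10^-7 ≪ 0.76, so the approximation is valid.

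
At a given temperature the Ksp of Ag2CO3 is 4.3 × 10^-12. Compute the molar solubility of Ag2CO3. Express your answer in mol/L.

s = 1.0 x 10^-4 M

Ag2CO3(s) ⇌ 2 Ag^+ + CO3^2-
Ksp = [Ag^+]^2[CO3^2-]
For each mole of Ag2CO3 that dissolves: [Ag^+] = 2s, [CO3^2-] = s.
Substituting: Ksp = (2s)^2s = 4s^3
s^3 = 4.3 × 10^-12 / 4, so s = 1.0 × 10^-4 M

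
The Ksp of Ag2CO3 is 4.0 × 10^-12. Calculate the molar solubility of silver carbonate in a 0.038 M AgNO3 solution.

Ag2CO3(s) <=> 2 Ag^+(aq) + CO3^2-(aq)
Ksp = [Ag^+]^2[CO3^2-]
Let s = moles of Ag2CO3 that dissolve per litre. [Ag^+] = 0.038 + 2s ≈ 0.038, [CO3^2-] = s (Ksp is small, so little additional dissolves).
Ksp ≈ (0.038)^2 × s
s = 2.8 × 10^-9 M
Check: 2s = 5.5 × 10^-9 ≪ 0.038, so the approximation is valid.

2.8e-9 M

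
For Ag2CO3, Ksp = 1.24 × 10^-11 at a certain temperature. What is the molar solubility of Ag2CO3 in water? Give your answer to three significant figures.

s = 1.46e-4 M

Ag2CO3(s) ⇌ 2 Ag^+(aq) + CO3^2-(aq)
Ksp = [Ag^+]^2[CO3^2-]
For each mole of Ag2CO3 that dissolves: [Ag^+] = 2s, [CO3^2-] = s.
So Ksp = (2s)^2 × s = 4s^3
s^3 = 1.24 × 10^-11 / 4, so s = 1.46 x 10^-4 M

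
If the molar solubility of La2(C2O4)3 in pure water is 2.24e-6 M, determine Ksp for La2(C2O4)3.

La2(C2O4)3(s) ⇌ 2 La^3+ + 3 C2O4^2-
If s mol/L of La2(C2O4)3 dissolves, [La^3+] = 2s and [C2O4^2-] = 3s.
Ksp = [La^3+]^2[C2O4^2-]^3
So Ksp = (2s)^2 × (3s)^3 = 108s^5
Ksp = 108 × (2.24 × 10^-6)^5 = 6.09 × 10^-27

Ksp ≈ 6.09e-27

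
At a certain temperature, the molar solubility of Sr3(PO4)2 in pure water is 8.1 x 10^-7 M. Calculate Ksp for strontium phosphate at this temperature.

Sr3(PO4)2(s) ⇌ 3 Sr^2+ + 2 PO4^3-
If s mol/L of Sr3(PO4)2 dissolves, [Sr^2+] = 3s and [PO4^3-] = 2s.
Ksp = [Sr^2+]^3[PO4^3-]^2
Ksp = (3s)^3(2s)^2 = 108s^5
Ksp = 108 × (8.1 × 10^-7)^5 = 3.8 × 10^-29

Ksp = 3.8 x 10^-29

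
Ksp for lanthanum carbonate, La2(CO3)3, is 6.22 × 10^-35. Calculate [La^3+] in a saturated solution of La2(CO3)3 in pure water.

1.13 × 10^-7 M

La2(CO3)3(s) <=> 2 La^3+ + 3 CO3^2-
Ksp = [La^3+]^2[CO3^2-]^3
For each mole of La2(CO3)3 that dissolves: [La^3+] = 2s, [CO3^2-] = 3s.
Ksp = (2s)^2(3s)^3 = 108s^5
s^5 = 6.22 × 10^-35 / 108, so s = 5.650 x 10^-8 M
[La^3+] = 2s = 1.13 × 10^-7 M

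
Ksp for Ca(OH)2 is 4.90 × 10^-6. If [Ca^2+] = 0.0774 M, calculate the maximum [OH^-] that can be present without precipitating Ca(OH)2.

[OH^-] = 7.96 × 10^-3 M

Ca(OH)2(s) ⇌ Ca^2+(aq) + 2 OH^-(aq)
Ksp = [Ca^2+][OH^-]^2
Precipitation begins when Q = Ksp. With [Ca^2+] = 0.0774 M:
4.90 × 10^-6 = (0.0774) × [OH^-]^2
[OH^-] = (4.90 × 10^-6 / 7.74 × 10^-2)^(1/2) = 7.96 x 10^-3 M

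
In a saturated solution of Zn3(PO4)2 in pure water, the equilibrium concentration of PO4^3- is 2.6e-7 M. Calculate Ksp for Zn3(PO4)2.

Zn3(PO4)2(s) <=> 3 Zn^2+(aq) + 2 PO4^3-(aq)
Stoichiometry gives [Zn^2+] = (3/2)[PO4^3-] = 3.90 × 10^-7 M.
Ksp = [Zn^2+]^3[PO4^3-]^2
Ksp = (3.90 x 10^-7)^3 × (2.6 x 10^-7)^2 = 4.0 × 10^-33

Ksp = 4.0e-33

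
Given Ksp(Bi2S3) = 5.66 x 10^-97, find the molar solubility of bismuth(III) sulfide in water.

Bi2S3(s) <=> 2 Bi^3+(aq) + 3 S^2-(aq)
Ksp = [Bi^3+]^2[S^2-]^3
With molar solubility s: [Bi^3+] = 2s, [S^2-] = 3s.
So Ksp = (2s)^2 × (3s)^3 = 108s^5
s = (5.66 x 10^-97 / 108)^(1/5) = 2.21 × 10^-20 M

s ≈ 2.21 × 10^-20 M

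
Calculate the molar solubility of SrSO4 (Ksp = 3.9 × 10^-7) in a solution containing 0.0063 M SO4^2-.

SrSO4(s) ⇌ Sr^2+ + SO4^2-
Ksp = [Sr^2+][SO4^2-]
Let s = moles of SrSO4 that dissolve per litre. [Sr^2+] = s, [SO4^2-] = 0.0063 + s ≈ 0.0063 (Ksp is small, so little additional dissolves).
Ksp ≈ s × 0.0063
s = 6.2 × 10^-5 M
Check: s = 6.2 × 10^-5 ≪ 0.0063, so the approximation is valid.

s ≈ 6.2 x 10^-5 M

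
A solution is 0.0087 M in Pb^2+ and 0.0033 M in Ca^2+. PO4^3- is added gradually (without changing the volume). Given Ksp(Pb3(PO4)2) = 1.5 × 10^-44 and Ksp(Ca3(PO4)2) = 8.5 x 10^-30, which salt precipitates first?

Pb3(PO4)2

Precipitation of each salt starts when its ion product equals its Ksp.
For Pb3(PO4)2: 1.5 × 10^-44 = (0.0087)^3 × [PO4^3-]^2  ⇒  [PO4^3-] = 1.5 × 10^-19 M.
For Ca3(PO4)2: 8.5 x 10^-30 = (0.0033)^3 × [PO4^3-]^2  ⇒  [PO4^3-] = 1.5 × 10^-11 M.
The salt with the lower threshold [PO4^3-] precipitates first: Pb3(PO4)2.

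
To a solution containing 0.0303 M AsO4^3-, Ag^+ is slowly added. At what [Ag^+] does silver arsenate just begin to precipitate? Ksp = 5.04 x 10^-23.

[Ag^+] = 1.18 x 10^-7 M

Ag3AsO4(s) <=> 3 Ag^+(aq) + AsO4^3-(aq)
Ksp = [Ag^+]^3[AsO4^3-]
Precipitation begins when Q = Ksp. With [AsO4^3-] = 0.0303 M:
5.04 x 10^-23 = (0.0303) × [Ag^+]^3
[Ag^+] = (5.04 x 10^-23 / 3.03 x 10^-2)^(1/3) = 1.18 × 10^-7 M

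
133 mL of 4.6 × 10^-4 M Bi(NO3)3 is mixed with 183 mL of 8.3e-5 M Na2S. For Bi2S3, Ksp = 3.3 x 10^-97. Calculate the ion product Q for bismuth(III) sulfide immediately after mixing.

Total volume = 133 + 183 = 316 mL.
[Bi^3+] = 4.6 × 10^-4 × (133/316) = 1.94 × 10^-4 M
[S^2-] = 8.3 × 10^-5 × (183/316) = 4.81 x 10^-5 M
Bi2S3(s) ⇌ 2 Bi^3+(aq) + 3 S^2-(aq), so Q = [Bi^3+]^2[S^2-]^3
Q = (1.94 x 10^-4)^2(4.81 × 10^-5)^3 = 4.2 × 10^-21
Q > Ksp, so Bi2S3 will precipitate.

Q ≈ 4.2 × 10^-21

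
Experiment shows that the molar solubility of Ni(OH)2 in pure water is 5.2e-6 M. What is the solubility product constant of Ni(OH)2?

Ksp = 5.6e-16

Ni(OH)2(s) <=> Ni^2+ + 2 OH^-
For each mole of Ni(OH)2 that dissolves: [Ni^2+] = s, [OH^-] = 2s.
Ksp = [Ni^2+][OH^-]^2
Substituting: Ksp = s(2s)^2 = 4s^3
With s = 5.2 x 10^-6: Ksp = 5.6 × 10^-16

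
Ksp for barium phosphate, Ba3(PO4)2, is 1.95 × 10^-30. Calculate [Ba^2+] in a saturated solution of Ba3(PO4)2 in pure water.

Ba3(PO4)2(s) <=> 3 Ba^2+ + 2 PO4^3-
Ksp = [Ba^2+]^3[PO4^3-]^2
With molar solubility s: [Ba^2+] = 3s, [PO4^3-] = 2s.
So Ksp = (3s)^3 × (2s)^2 = 108s^5
s = (1.95 × 10^-30 / 108)^(1/5) = 4.480 x 10^-7 M
[Ba^2+] = 3s = 1.34 x 10^-6 M

[Ba^2+] = 1.34 × 10^-6 M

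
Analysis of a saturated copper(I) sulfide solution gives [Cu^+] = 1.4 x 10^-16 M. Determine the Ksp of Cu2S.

Cu2S(s) ⇌ 2 Cu^+ + S^2-
Stoichiometry gives [S^2-] = (1/2)[Cu^+] = 7.00 × 10^-17 M.
Ksp = [Cu^+]^2[S^2-]
Ksp = (1.4 × 10^-16)^2 × 7.00 x 10^-17 = 1.4 × 10^-48

Ksp ≈ 1.4e-48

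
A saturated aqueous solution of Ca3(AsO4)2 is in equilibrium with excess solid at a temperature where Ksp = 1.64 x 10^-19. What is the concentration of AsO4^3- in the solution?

Ca3(AsO4)2(s) ⇌ 3 Ca^2+ + 2 AsO4^3-
Ksp = [Ca^2+]^3[AsO4^3-]^2
Let s = molar solubility. Then [Ca^2+] = 3s and [AsO4^3-] = 2s.
So Ksp = (3s)^3 × (2s)^2 = 108s^5
s = (1.64 x 10^-19 / 108)^(1/5) = 6.859 × 10^-5 M
[AsO4^3-] = 2s = 1.37 × 10^-4 M

1.37 x 10^-4 M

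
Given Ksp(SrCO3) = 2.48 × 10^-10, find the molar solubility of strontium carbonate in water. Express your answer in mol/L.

s ≈ 1.57e-5 M

SrCO3(s) <=> Sr^2+ + CO3^2-
Ksp = [Sr^2+][CO3^2-]
Let s = molar solubility. Then [Sr^2+] = s and [CO3^2-] = s.
Ksp = (s)(s) = s^2
s = √(2.48 × 10^-10) = 1.57 × 10^-5 M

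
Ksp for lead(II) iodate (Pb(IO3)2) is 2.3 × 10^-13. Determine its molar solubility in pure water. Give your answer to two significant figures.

s = 3.9 × 10^-5 M

Pb(IO3)2(s) ⇌ Pb^2+ + 2 IO3^-
Ksp = [Pb^2+][IO3^-]^2
With molar solubility s: [Pb^2+] = s, [IO3^-] = 2s.
So Ksp = s × (2s)^2 = 4s^3
Solving, s = (2.3 × 10^-13/4)^(1/3) = 3.9 x 10^-5 M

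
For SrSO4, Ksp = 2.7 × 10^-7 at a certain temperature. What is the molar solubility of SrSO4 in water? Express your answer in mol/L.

SrSO4(s) ⇌ Sr^2+ + SO4^2-
Ksp = [Sr^2+][SO4^2-]
With molar solubility s: [Sr^2+] = s, [SO4^2-] = s.
Ksp = s^2
s = √(2.7 × 10^-7) = 5.2 x 10^-4 M

5.2 x 10^-4 M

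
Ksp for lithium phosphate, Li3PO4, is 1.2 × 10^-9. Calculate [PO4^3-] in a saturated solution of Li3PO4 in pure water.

[PO4^3-] ≈ 2.6 × 10^-3 M

Li3PO4(s) ⇌ 3 Li^+ + PO4^3-
Ksp = [Li^+]^3[PO4^3-]
For each mole of Li3PO4 that dissolves: [Li^+] = 3s, [PO4^3-] = s.
So Ksp = (3s)^3 × s = 27s^4
Solving, s = (1.2 × 10^-9/27)^(1/4) = 2.58 x 10^-3 M
[PO4^3-] = s = 2.6 x 10^-3 M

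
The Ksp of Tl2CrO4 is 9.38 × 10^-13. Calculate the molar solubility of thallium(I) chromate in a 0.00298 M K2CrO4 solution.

s ≈ 8.87 × 10^-6 M

Tl2CrO4(s) ⇌ 2 Tl^+(aq) + CrO4^2-(aq)
Ksp = [Tl^+]^2[CrO4^2-]
If s mol/L dissolves here, [Tl^+] = 2s, [CrO4^2-] = 0.00298 + s ≈ 0.00298 (since CrO4^2- from K2CrO4 dominates).
Ksp ≈ (2s)^2 × 0.00298
s = 8.87 × 10^-6 M
Check: s = 8.9 × 10^-6 ≪ 0.00298, so the approximation is valid.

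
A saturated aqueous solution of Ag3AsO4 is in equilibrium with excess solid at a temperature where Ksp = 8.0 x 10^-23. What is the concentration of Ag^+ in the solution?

Ag3AsO4(s) ⇌ 3 Ag^+ + AsO4^3-
Ksp = [Ag^+]^3[AsO4^3-]
Let s = molar solubility. Then [Ag^+] = 3s and [AsO4^3-] = s.
So Ksp = (3s)^3 × s = 27s^4
s = (8.0 x 10^-23 / 27)^(1/4) = 1.31 × 10^-6 M
[Ag^+] = 3s = 3.9 × 10^-6 M

3.9 x 10^-6 M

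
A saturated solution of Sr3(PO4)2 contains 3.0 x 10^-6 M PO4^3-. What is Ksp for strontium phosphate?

Sr3(PO4)2(s) <=> 3 Sr^2+ + 2 PO4^3-
Stoichiometry gives [Sr^2+] = (3/2)[PO4^3-] = 4.50 × 10^-6 M.
Ksp = [Sr^2+]^3[PO4^3-]^2
Ksp = (4.50 x 10^-6)^3 × (3.0 × 10^-6)^2 = 8.2 × 10^-28

Ksp ≈ 8.2 × 10^-28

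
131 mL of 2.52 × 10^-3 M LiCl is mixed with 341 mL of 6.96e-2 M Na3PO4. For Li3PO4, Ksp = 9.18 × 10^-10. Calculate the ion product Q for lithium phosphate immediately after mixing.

Q ≈ 1.72 x 10^-11

Total volume = 131 + 341 = 472 mL.
[Li^+] = 2.52 × 10^-3 × (131/472) = 6.994 × 10^-4 M
[PO4^3-] = 6.96 x 10^-2 × (341/472) = 5.028 × 10^-2 M
Li3PO4(s) <=> 3 Li^+(aq) + PO4^3-(aq), so Q = [Li^+]^3[PO4^3-]
Q = (6.994 x 10^-4)^3(5.028 × 10^-2) = 1.72 × 10^-11
Q < Ksp, so no precipitate of Li3PO4 forms.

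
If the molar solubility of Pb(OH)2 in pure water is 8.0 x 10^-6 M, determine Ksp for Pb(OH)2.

Pb(OH)2(s) ⇌ Pb^2+(aq) + 2 OH^-(aq)
If s mol/L of Pb(OH)2 dissolves, [Pb^2+] = s and [OH^-] = 2s.
Ksp = [Pb^2+][OH^-]^2
Ksp = s(2s)^2 = 4s^3
Ksp = 4 × (8.0 x 10^-6)^3 = 2.0 x 10^-15

Ksp ≈ 2.0 × 10^-15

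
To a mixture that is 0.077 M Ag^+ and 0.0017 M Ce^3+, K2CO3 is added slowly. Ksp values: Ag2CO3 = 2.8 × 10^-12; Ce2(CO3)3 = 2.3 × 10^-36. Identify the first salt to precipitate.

Ce2(CO3)3

Each salt begins to precipitate when Q = Ksp, i.e. when [CO3^2-] reaches its threshold.
For Ag2CO3: 2.8 × 10^-12 = (0.077)^2 × [CO3^2-]  ⇒  [CO3^2-] = 4.7 x 10^-10 M.
For Ce2(CO3)3: 2.3 × 10^-36 = (0.0017)^2 × [CO3^2-]^3  ⇒  [CO3^2-] = 9.3 × 10^-11 M.
The salt with the lower threshold [CO3^2-] precipitates first: Ce2(CO3)3.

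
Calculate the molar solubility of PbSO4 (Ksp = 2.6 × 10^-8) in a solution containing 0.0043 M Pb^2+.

PbSO4(s) <=> Pb^2+(aq) + SO4^2-(aq)
Ksp = [Pb^2+][SO4^2-]
Let s be the molar solubility in this solution. [Pb^2+] = 0.0043 + s ≈ 0.0043, [SO4^2-] = s (common-ion effect: Pb^2+ is already 0.0043 M).
Ksp ≈ 0.0043 × s
s = 6.0 × 10^-6 M
Check: s = 6.0 x 10^-6 ≪ 0.0043, so the approximation is valid.

6.0 x 10^-6 M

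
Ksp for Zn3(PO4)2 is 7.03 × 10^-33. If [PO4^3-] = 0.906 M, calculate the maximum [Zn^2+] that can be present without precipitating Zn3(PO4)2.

Zn3(PO4)2(s) ⇌ 3 Zn^2+ + 2 PO4^3-
Ksp = [Zn^2+]^3[PO4^3-]^2
Precipitation begins when Q = Ksp. With [PO4^3-] = 0.906 M:
7.03 × 10^-33 = (0.906)^2 × [Zn^2+]^3
[Zn^2+] = (7.03 × 10^-33 / 8.208 x 10^-1)^(1/3) = 2.05 × 10^-11 M

[Zn^2+] = 2.05 × 10^-11 M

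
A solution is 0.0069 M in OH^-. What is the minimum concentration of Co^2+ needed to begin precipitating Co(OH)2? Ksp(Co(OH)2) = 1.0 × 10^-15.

2.1 x 10^-11 M

Co(OH)2(s) ⇌ Co^2+(aq) + 2 OH^-(aq)
Ksp = [Co^2+][OH^-]^2
Precipitation begins when Q = Ksp. With [OH^-] = 0.0069 M:
1.0 × 10^-15 = (0.0069)^2 × [Co^2+]
[Co^2+] = (1.0 × 10^-15 / 4.76 × 10^-5) = 2.1 × 10^-11 M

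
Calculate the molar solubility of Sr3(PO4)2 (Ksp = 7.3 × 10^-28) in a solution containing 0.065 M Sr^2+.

Sr3(PO4)2(s) ⇌ 3 Sr^2+(aq) + 2 PO4^3-(aq)
Ksp = [Sr^2+]^3[PO4^3-]^2
Let s be the molar solubility in this solution. [Sr^2+] = 0.065 + 3s ≈ 0.065, [PO4^3-] = 2s (Ksp is small, so little additional dissolves).
Ksp ≈ (0.065)^3 × (2s)^2
s = 8.2 x 10^-13 M
Check: 3s = 2.4 x 10^-12 ≪ 0.065, so the approximation is valid.

s ≈ 8.2 × 10^-13 M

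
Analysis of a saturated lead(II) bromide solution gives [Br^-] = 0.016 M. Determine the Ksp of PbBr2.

PbBr2(s) ⇌ Pb^2+ + 2 Br^-
Stoichiometry gives [Pb^2+] = (1/2)[Br^-] = 8.00 × 10^-3 M.
Ksp = [Pb^2+][Br^-]^2
Ksp = 8.00 x 10^-3 × (1.6 × 10^-2)^2 = 2.0 × 10^-6

Ksp = 2.0 x 10^-6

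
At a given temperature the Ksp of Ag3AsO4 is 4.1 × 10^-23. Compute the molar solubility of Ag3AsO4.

1.1 x 10^-6 M

Ag3AsO4(s) ⇌ 3 Ag^+(aq) + AsO4^3-(aq)
Ksp = [Ag^+]^3[AsO4^3-]
Let s = molar solubility. Then [Ag^+] = 3s and [AsO4^3-] = s.
So Ksp = (3s)^3 × s = 27s^4
Solving, s = (4.1 × 10^-23/27)^(1/4) = 1.1 × 10^-6 M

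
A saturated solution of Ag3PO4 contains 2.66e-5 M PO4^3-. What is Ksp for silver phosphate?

Ag3PO4(s) ⇌ 3 Ag^+ + PO4^3-
Stoichiometry gives [Ag^+] = (3/1)[PO4^3-] = 7.980 × 10^-5 M.
Ksp = [Ag^+]^3[PO4^3-]
Ksp = (7.980 × 10^-5)^3 × 2.66 × 10^-5 = 1.35 x 10^-17

Ksp = 1.35 x 10^-17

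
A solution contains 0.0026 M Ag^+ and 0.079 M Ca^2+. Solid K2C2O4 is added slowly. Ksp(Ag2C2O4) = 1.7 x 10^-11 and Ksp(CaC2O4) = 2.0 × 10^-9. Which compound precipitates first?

Each salt begins to precipitate when Q = Ksp, i.e. when [C2O4^2-] reaches its threshold.
For Ag2C2O4: 1.7 x 10^-11 = (0.0026)^2 × [C2O4^2-]  ⇒  [C2O4^2-] = 2.5 × 10^-6 M.
For CaC2O4: 2.0 × 10^-9 = 0.079 × [C2O4^2-]  ⇒  [C2O4^2-] = 2.5 × 10^-8 M.
The salt with the lower threshold [C2O4^2-] precipitates first: CaC2O4.

CaC2O4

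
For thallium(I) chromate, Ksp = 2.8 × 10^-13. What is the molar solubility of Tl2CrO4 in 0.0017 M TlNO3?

s ≈ 9.7e-8 M

Tl2CrO4(s) ⇌ 2 Tl^+ + CrO4^2-
Ksp = [Tl^+]^2[CrO4^2-]
Let s = moles of Tl2CrO4 that dissolve per litre. [Tl^+] = 0.0017 + 2s ≈ 0.0017, [CrO4^2-] = s (since Tl^+ from TlNO3 dominates).
Ksp ≈ (0.0017)^2 × s
s = 9.7 × 10^-8 M
Check: 2s = 1.9 × 10^-7 ≪ 0.0017, so the approximation is valid.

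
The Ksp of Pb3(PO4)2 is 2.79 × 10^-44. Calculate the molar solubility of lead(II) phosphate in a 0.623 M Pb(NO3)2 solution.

1.70 × 10^-22 M

Pb3(PO4)2(s) ⇌ 3 Pb^2+ + 2 PO4^3-
Ksp = [Pb^2+]^3[PO4^3-]^2
Let s be the molar solubility in this solution. [Pb^2+] = 0.623 + 3s ≈ 0.623, [PO4^3-] = 2s (since Pb^2+ from Pb(NO3)2 dominates).
Ksp ≈ (0.623)^3 × (2s)^2
s = 1.70 x 10^-22 M
Check: 3s = 5.1 × 10^-22 ≪ 0.623, so the approximation is valid.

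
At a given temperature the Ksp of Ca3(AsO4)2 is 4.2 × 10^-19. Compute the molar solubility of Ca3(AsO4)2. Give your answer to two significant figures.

Ca3(AsO4)2(s) ⇌ 3 Ca^2+(aq) + 2 AsO4^3-(aq)
Ksp = [Ca^2+]^3[AsO4^3-]^2
If s mol/L of Ca3(AsO4)2 dissolves, [Ca^2+] = 3s and [AsO4^3-] = 2s.
Ksp = (3s)^3(2s)^2 = 108s^5
s^5 = 4.2 × 10^-19 / 108, so s = 8.3 x 10^-5 M

s = 8.3 x 10^-5 M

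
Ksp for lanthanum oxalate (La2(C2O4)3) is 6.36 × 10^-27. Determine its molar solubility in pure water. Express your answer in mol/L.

s ≈ 2.26e-6 M

La2(C2O4)3(s) ⇌ 2 La^3+ + 3 C2O4^2-
Ksp = [La^3+]^2[C2O4^2-]^3
For each mole of La2(C2O4)3 that dissolves: [La^3+] = 2s, [C2O4^2-] = 3s.
Ksp = (2s)^2(3s)^3 = 108s^5
s = (6.36 × 10^-27 / 108)^(1/5) = 2.26 × 10^-6 M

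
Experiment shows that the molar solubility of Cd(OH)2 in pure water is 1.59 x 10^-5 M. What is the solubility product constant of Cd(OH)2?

1.61 x 10^-14

Cd(OH)2(s) ⇌ Cd^2+ + 2 OH^-
If s mol/L of Cd(OH)2 dissolves, [Cd^2+] = s and [OH^-] = 2s.
Ksp = [Cd^2+][OH^-]^2
Substituting: Ksp = s(2s)^2 = 4s^3
Ksp = 4 × (1.59 × 10^-5)^3 = 1.61 x 10^-14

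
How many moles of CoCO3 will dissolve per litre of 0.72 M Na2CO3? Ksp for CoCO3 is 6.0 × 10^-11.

CoCO3(s) <=> Co^2+(aq) + CO3^2-(aq)
Ksp = [Co^2+][CO3^2-]
Let s be the molar solubility in this solution. [Co^2+] = s, [CO3^2-] = 0.72 + s ≈ 0.72 (since CO3^2- from Na2CO3 dominates).
Ksp ≈ s × 0.72
s = 8.3 × 10^-11 M
Check: s = 8.3 × 10^-11 ≪ 0.72, so the approximation is valid.

s = 8.3 × 10^-11 M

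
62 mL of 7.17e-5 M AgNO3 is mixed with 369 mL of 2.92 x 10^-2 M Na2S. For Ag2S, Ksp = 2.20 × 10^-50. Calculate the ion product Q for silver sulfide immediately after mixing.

Q ≈ 2.66e-12

Total volume = 62 + 369 = 431 mL.
[Ag^+] = 7.17 x 10^-5 × (62/431) = 1.031 × 10^-5 M
[S^2-] = 2.92 x 10^-2 × (369/431) = 2.500 × 10^-2 M
Ag2S(s) <=> 2 Ag^+(aq) + S^2-(aq), so Q = [Ag^+]^2[S^2-]
Q = (1.031 x 10^-5)^2(2.500 x 10^-2) = 2.66 × 10^-12
Q > Ksp, so Ag2S will precipitate.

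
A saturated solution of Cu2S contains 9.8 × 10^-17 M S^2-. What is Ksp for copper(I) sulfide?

Cu2S(s) <=> 2 Cu^+ + S^2-
Stoichiometry gives [Cu^+] = (2/1)[S^2-] = 1.96 × 10^-16 M.
Ksp = [Cu^+]^2[S^2-]
Ksp = (1.96 x 10^-16)^2 × 9.8 × 10^-17 = 3.8 × 10^-48

3.8e-48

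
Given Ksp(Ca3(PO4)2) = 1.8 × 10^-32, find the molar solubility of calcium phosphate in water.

s ≈ 1.8 × 10^-7 M

Ca3(PO4)2(s) ⇌ 3 Ca^2+ + 2 PO4^3-
Ksp = [Ca^2+]^3[PO4^3-]^2
Let s = molar solubility. Then [Ca^2+] = 3s and [PO4^3-] = 2s.
Ksp = (3s)^3(2s)^2 = 108s^5
s = (1.8 × 10^-32 / 108)^(1/5) = 1.8 × 10^-7 M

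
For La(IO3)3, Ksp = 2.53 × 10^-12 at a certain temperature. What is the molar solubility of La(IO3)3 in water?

s = 5.53 × 10^-4 M

La(IO3)3(s) ⇌ La^3+ + 3 IO3^-
Ksp = [La^3+][IO3^-]^3
With molar solubility s: [La^3+] = s, [IO3^-] = 3s.
So Ksp = s × (3s)^3 = 27s^4
s^4 = 2.53 × 10^-12 / 27, so s = 5.53 × 10^-4 M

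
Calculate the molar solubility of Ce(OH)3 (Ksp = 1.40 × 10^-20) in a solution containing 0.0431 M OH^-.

Ce(OH)3(s) ⇌ Ce^3+(aq) + 3 OH^-(aq)
Ksp = [Ce^3+][OH^-]^3
Let s be the molar solubility in this solution. [Ce^3+] = s, [OH^-] = 0.0431 + 3s ≈ 0.0431 (common-ion effect: OH^- is already 0.0431 M).
Ksp ≈ s × (0.0431)^3
s = 1.75 × 10^-16 M
Check: 3s = 5.2 × 10^-16 ≪ 0.0431, so the approximation is valid.

s ≈ 1.75e-16 M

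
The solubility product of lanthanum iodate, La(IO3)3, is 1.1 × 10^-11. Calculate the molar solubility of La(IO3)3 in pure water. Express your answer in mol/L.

La(IO3)3(s) <=> La^3+(aq) + 3 IO3^-(aq)
Ksp = [La^3+][IO3^-]^3
With molar solubility s: [La^3+] = s, [IO3^-] = 3s.
So Ksp = s × (3s)^3 = 27s^4
s = (1.1 × 10^-11 / 27)^(1/4) = 8.0 × 10^-4 M

8.0 × 10^-4 M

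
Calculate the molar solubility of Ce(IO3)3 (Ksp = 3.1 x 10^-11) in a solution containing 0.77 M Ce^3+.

s ≈ 1.1 × 10^-4 M

Ce(IO3)3(s) ⇌ Ce^3+(aq) + 3 IO3^-(aq)
Ksp = [Ce^3+][IO3^-]^3
Let s = moles of Ce(IO3)3 that dissolve per litre. [Ce^3+] = 0.77 + s ≈ 0.77, [IO3^-] = 3s (Ksp is small, so little additional dissolves).
Ksp ≈ 0.77 × (3s)^3
s = 1.1 × 10^-4 M
Check: s = 1.1 × 10^-4 ≪ 0.77, so the approximation is valid.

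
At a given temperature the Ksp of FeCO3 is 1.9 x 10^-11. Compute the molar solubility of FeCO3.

FeCO3(s) <=> Fe^2+ + CO3^2-
Ksp = [Fe^2+][CO3^2-]
With molar solubility s: [Fe^2+] = s, [CO3^2-] = s.
Ksp = (s)(s) = s^2
s = (1.9 x 10^-11)^(1/2) = 4.4 × 10^-6 M

s = 4.4e-6 M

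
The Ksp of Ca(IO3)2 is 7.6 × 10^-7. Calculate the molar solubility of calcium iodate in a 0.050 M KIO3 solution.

s = 3.0 × 10^-4 M

Ca(IO3)2(s) ⇌ Ca^2+ + 2 IO3^-
Ksp = [Ca^2+][IO3^-]^2
Let s = moles of Ca(IO3)2 that dissolve per litre. [Ca^2+] = s, [IO3^-] = 0.050 + 2s ≈ 0.050 (Ksp is small, so little additional dissolves).
Ksp ≈ s × (0.050)^2
s = 3.0 x 10^-4 M
Check: 2s = 6.1 x 10^-4 ≪ 0.050, so the approximation is valid.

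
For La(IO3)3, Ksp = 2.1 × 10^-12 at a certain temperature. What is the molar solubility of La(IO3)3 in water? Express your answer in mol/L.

La(IO3)3(s) ⇌ La^3+(aq) + 3 IO3^-(aq)
Ksp = [La^3+][IO3^-]^3
For each mole of La(IO3)3 that dissolves: [La^3+] = s, [IO3^-] = 3s.
Substituting: Ksp = s(3s)^3 = 27s^4
Solving, s = (2.1 × 10^-12/27)^(1/4) = 5.3 x 10^-4 M

s = 5.3e-4 M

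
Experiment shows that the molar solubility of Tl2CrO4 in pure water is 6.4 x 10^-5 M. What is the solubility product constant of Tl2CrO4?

Tl2CrO4(s) ⇌ 2 Tl^+(aq) + CrO4^2-(aq)
With molar solubility s: [Tl^+] = 2s, [CrO4^2-] = s.
Ksp = [Tl^+]^2[CrO4^2-]
Ksp = (2s)^2s = 4s^3
Ksp = 4 × (6.4 × 10^-5)^3 = 1.0 × 10^-12

1.0e-12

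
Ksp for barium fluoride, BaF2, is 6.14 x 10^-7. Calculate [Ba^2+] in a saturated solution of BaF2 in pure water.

[Ba^2+] = 5.35 × 10^-3 M

BaF2(s) ⇌ Ba^2+ + 2 F^-
Ksp = [Ba^2+][F^-]^2
For each mole of BaF2 that dissolves: [Ba^2+] = s, [F^-] = 2s.
So Ksp = s × (2s)^2 = 4s^3
s^3 = 6.14 x 10^-7 / 4, so s = 5.354 × 10^-3 M
[Ba^2+] = s = 5.35 x 10^-3 M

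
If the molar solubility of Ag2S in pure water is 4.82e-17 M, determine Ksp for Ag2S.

Ag2S(s) <=> 2 Ag^+ + S^2-
For each mole of Ag2S that dissolves: [Ag^+] = 2s, [S^2-] = s.
Ksp = [Ag^+]^2[S^2-]
Substituting: Ksp = (2s)^2s = 4s^3
Ksp = 4 × (4.82 × 10^-17)^3 = 4.48 × 10^-49

Ksp = 4.48 × 10^-49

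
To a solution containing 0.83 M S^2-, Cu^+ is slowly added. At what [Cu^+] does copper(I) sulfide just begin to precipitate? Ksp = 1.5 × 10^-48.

[Cu^+] = 1.3e-24 M

Cu2S(s) ⇌ 2 Cu^+ + S^2-
Ksp = [Cu^+]^2[S^2-]
Precipitation begins when Q = Ksp. With [S^2-] = 0.83 M:
1.5 × 10^-48 = (0.83) × [Cu^+]^2
[Cu^+] = (1.5 × 10^-48 / 8.3 x 10^-1)^(1/2) = 1.3 × 10^-24 M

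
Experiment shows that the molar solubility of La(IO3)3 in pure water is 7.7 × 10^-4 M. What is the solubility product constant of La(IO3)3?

La(IO3)3(s) <=> La^3+(aq) + 3 IO3^-(aq)
If s mol/L of La(IO3)3 dissolves, [La^3+] = s and [IO3^-] = 3s.
Ksp = [La^3+][IO3^-]^3
Substituting: Ksp = s(3s)^3 = 27s^4
Ksp = 27 × (7.7 × 10^-4)^4 = 9.5 x 10^-12

Ksp ≈ 9.5 x 10^-12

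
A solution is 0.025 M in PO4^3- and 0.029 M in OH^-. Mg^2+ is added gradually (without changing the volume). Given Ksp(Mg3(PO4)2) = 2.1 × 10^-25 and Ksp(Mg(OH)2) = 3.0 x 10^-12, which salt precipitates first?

Each salt begins to precipitate when Q = Ksp, i.e. when [Mg^2+] reaches its threshold.
For Mg3(PO4)2: 2.1 × 10^-25 = (0.025)^2 × [Mg^2+]^3  ⇒  [Mg^2+] = 7.0 x 10^-8 M.
For Mg(OH)2: 3.0 x 10^-12 = (0.029)^2 × [Mg^2+]  ⇒  [Mg^2+] = 3.6 × 10^-9 M.
The salt with the lower threshold [Mg^2+] precipitates first: Mg(OH)2.

Mg(OH)2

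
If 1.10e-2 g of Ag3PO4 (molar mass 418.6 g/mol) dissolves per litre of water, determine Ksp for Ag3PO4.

Molar solubility s = (1.10 x 10^-2 g/L) / (418.6 g/mol) = 2.628 x 10^-5 M.
Ag3PO4(s) ⇌ 3 Ag^+(aq) + PO4^3-(aq)
With molar solubility s: [Ag^+] = 3s, [PO4^3-] = s.
Ksp = [Ag^+]^3[PO4^3-]
Substituting: Ksp = (3s)^3s = 27s^4
With s = 2.628 × 10^-5: Ksp = 1.29 × 10^-17

Ksp = 1.29 x 10^-17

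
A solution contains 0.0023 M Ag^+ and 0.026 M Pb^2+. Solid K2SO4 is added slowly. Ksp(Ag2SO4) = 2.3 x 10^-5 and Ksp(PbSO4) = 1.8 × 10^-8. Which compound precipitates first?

PbSO4

Precipitation of each salt starts when its ion product equals its Ksp.
For Ag2SO4: 2.3 x 10^-5 = (0.0023)^2 × [SO4^2-]  ⇒  [SO4^2-] = 4.3 M.
For PbSO4: 1.8 × 10^-8 = 0.026 × [SO4^2-]  ⇒  [SO4^2-] = 6.9 × 10^-7 M.
The salt with the lower threshold [SO4^2-] precipitates first: PbSO4.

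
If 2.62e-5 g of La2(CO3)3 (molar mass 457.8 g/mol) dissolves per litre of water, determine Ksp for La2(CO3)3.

Ksp ≈ 6.63 × 10^-35

Molar solubility s = (2.62 x 10^-5 g/L) / (457.8 g/mol) = 5.723 x 10^-8 M.
La2(CO3)3(s) <=> 2 La^3+(aq) + 3 CO3^2-(aq)
With molar solubility s: [La^3+] = 2s, [CO3^2-] = 3s.
Ksp = [La^3+]^2[CO3^2-]^3
Substituting: Ksp = (2s)^2(3s)^3 = 108s^5
With s = 5.723 × 10^-8: Ksp = 6.63 × 10^-35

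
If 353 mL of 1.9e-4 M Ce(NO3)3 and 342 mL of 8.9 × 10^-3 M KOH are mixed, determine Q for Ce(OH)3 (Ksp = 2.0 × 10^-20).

Total volume = 353 + 342 = 695 mL.
[Ce^3+] = 1.9 x 10^-4 × (353/695) = 9.65 × 10^-5 M
[OH^-] = 8.9 × 10^-3 × (342/695) = 4.38 x 10^-3 M
Ce(OH)3(s) ⇌ Ce^3+(aq) + 3 OH^-(aq), so Q = [Ce^3+][OH^-]^3
Q = (9.65 x 10^-5)(4.38 × 10^-3)^3 = 8.1 × 10^-12
Q > Ksp, so Ce(OH)3 will precipitate.

8.1 × 10^-12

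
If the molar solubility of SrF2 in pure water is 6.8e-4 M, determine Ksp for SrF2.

1.3 x 10^-9

SrF2(s) ⇌ Sr^2+(aq) + 2 F^-(aq)
If s mol/L of SrF2 dissolves, [Sr^2+] = s and [F^-] = 2s.
Ksp = [Sr^2+][F^-]^2
Substituting: Ksp = s(2s)^2 = 4s^3
With s = 6.8 x 10^-4: Ksp = 1.3 × 10^-9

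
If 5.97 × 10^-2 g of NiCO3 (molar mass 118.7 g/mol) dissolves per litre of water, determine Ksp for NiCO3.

2.53 × 10^-7

Molar solubility s = (5.97 x 10^-2 g/L) / (118.7 g/mol) = 5.029 × 10^-4 M.
NiCO3(s) ⇌ Ni^2+(aq) + CO3^2-(aq)
For each mole of NiCO3 that dissolves: [Ni^2+] = s, [CO3^2-] = s.
Ksp = [Ni^2+][CO3^2-]
Ksp = s^2
Ksp = (5.029 × 10^-4)^2 = 2.53 × 10^-7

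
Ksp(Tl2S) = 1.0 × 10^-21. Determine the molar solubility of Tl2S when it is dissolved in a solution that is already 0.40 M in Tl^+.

s = 6.3e-21 M

Tl2S(s) <=> 2 Tl^+(aq) + S^2-(aq)
Ksp = [Tl^+]^2[S^2-]
Let s = moles of Tl2S that dissolve per litre. [Tl^+] = 0.40 + 2s ≈ 0.40, [S^2-] = s (since the Tl^+ already present dominates).
Ksp ≈ (0.40)^2 × s
s = 6.3 × 10^-21 M
Check: 2s = 1.3 × 10^-20 ≪ 0.40, so the approximation is valid.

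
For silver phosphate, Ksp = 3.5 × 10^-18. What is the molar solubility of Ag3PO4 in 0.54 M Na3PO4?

s ≈ 6.2 × 10^-7 M

Ag3PO4(s) ⇌ 3 Ag^+(aq) + PO4^3-(aq)
Ksp = [Ag^+]^3[PO4^3-]
If s mol/L dissolves here, [Ag^+] = 3s, [PO4^3-] = 0.54 + s ≈ 0.54 (since PO4^3- from Na3PO4 dominates).
Ksp ≈ (3s)^3 × 0.54
s = 6.2 × 10^-7 M
Check: s = 6.2 x 10^-7 ≪ 0.54, so the approximation is valid.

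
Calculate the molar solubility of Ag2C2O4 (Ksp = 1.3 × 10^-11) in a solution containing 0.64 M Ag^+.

s = 3.2 × 10^-11 M

Ag2C2O4(s) <=> 2 Ag^+(aq) + C2O4^2-(aq)
Ksp = [Ag^+]^2[C2O4^2-]
Let s be the molar solubility in this solution. [Ag^+] = 0.64 + 2s ≈ 0.64, [C2O4^2-] = s (common-ion effect: Ag^+ is already 0.64 M).
Ksp ≈ (0.64)^2 × s
s = 3.2 × 10^-11 M
Check: 2s = 6.3 x 10^-11 ≪ 0.64, so the approximation is valid.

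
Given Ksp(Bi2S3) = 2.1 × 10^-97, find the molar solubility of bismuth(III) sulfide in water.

1.8 x 10^-20 M

Bi2S3(s) ⇌ 2 Bi^3+ + 3 S^2-
Ksp = [Bi^3+]^2[S^2-]^3
If s mol/L of Bi2S3 dissolves, [Bi^3+] = 2s and [S^2-] = 3s.
Substituting: Ksp = (2s)^2(3s)^3 = 108s^5
s^5 = 2.1 × 10^-97 / 108, so s = 1.8 x 10^-20 M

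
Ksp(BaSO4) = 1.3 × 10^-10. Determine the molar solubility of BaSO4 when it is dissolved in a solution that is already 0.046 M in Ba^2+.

BaSO4(s) ⇌ Ba^2+ + SO4^2-
Ksp = [Ba^2+][SO4^2-]
Let s be the molar solubility in this solution. [Ba^2+] = 0.046 + s ≈ 0.046, [SO4^2-] = s (Ksp is small, so little additional dissolves).
Ksp ≈ 0.046 × s
s = 2.8 × 10^-9 M
Check: s = 2.8 x 10^-9 ≪ 0.046, so the approximation is valid.

s ≈ 2.8 x 10^-9 M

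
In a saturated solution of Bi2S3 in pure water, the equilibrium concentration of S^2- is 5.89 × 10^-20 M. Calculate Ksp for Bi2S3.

Bi2S3(s) <=> 2 Bi^3+(aq) + 3 S^2-(aq)
Stoichiometry gives [Bi^3+] = (2/3)[S^2-] = 3.927 × 10^-20 M.
Ksp = [Bi^3+]^2[S^2-]^3
Ksp = (3.927 x 10^-20)^2 × (5.89 x 10^-20)^3 = 3.15 x 10^-97

3.15 x 10^-97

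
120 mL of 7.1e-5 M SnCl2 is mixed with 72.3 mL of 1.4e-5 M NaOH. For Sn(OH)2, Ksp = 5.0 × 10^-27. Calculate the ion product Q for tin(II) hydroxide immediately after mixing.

Q = 1.2 × 10^-15

Total volume = 120 + 72.3 = 192.3 mL.
[Sn^2+] = 7.1 × 10^-5 × (120/192.3) = 4.43 x 10^-5 M
[OH^-] = 1.4 × 10^-5 × (72.3/192.3) = 5.26 × 10^-6 M
Sn(OH)2(s) ⇌ Sn^2+(aq) + 2 OH^-(aq), so Q = [Sn^2+][OH^-]^2
Q = (4.43 × 10^-5)(5.26 × 10^-6)^2 = 1.2 × 10^-15
Q > Ksp, so Sn(OH)2 will precipitate.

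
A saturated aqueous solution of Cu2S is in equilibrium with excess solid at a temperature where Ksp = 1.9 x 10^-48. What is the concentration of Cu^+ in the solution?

Cu2S(s) ⇌ 2 Cu^+ + S^2-
Ksp = [Cu^+]^2[S^2-]
With molar solubility s: [Cu^+] = 2s, [S^2-] = s.
Substituting: Ksp = (2s)^2s = 4s^3
s^3 = 1.9 x 10^-48 / 4, so s = 7.80 × 10^-17 M
[Cu^+] = 2s = 1.6 x 10^-16 M

1.6 x 10^-16 M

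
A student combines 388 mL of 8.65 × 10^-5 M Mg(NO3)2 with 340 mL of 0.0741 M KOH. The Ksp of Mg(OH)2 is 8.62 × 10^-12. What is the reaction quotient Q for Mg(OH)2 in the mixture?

Q ≈ 5.52 x 10^-8

Total volume = 388 + 340 = 728 mL.
[Mg^2+] = 8.65 × 10^-5 × (388/728) = 4.610 × 10^-5 M
[OH^-] = 7.41 x 10^-2 × (340/728) = 3.461 x 10^-2 M
Mg(OH)2(s) ⇌ Mg^2+(aq) + 2 OH^-(aq), so Q = [Mg^2+][OH^-]^2
Q = (4.610 × 10^-5)(3.461 × 10^-2)^2 = 5.52 × 10^-8
Q > Ksp, so Mg(OH)2 will precipitate.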